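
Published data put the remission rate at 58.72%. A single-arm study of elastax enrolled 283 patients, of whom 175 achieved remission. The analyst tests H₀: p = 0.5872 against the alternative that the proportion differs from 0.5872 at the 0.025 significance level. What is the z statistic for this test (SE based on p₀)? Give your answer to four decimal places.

z = 1.0652

p̂ = 175/283 ≈ 0.618375.
Under H₀, SE = √(0.5872·0.4128/283) = √(0.000856524) = 0.029266.
z = (0.618375 − 0.5872)/0.029266 = 0.031175/0.029266 = 1.0652.
p-value = 2·P(Z > 1.065) ≈ 0.2868; since p > α = 0.025, fail to reject H₀.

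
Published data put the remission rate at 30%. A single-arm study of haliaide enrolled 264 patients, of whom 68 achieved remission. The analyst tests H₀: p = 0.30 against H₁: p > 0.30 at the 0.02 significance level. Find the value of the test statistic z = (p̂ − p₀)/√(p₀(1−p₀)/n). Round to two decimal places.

z = -1.50

p̂ = 68/264 ≈ 0.2576.
SE = √(p₀(1−p₀)/n) = √(0.21/264) = 0.0282.
z = (0.2576 − 0.3)/0.0282 = -0.0424/0.0282 = -1.50.
p-value = P(Z > -1.504) ≈ 0.9337, so at α = 0.02 we fail to reject H₀.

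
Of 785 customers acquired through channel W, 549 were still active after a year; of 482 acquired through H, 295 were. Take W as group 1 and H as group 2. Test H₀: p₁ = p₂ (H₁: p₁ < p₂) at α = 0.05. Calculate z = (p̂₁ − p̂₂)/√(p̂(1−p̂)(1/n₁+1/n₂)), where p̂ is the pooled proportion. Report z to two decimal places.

p̂₁ = 549/785 = 0.6994, p̂₂ = 295/482 = 0.6120.
Pooled p̂ = (549+295)/(785+482) = 844/1267 = 0.6661.
SE = √(p̂(1−p̂)(1/n₁+1/n₂)) = √(0.6661·0.3339·0.00334857) = √(0.000744714) = 0.0273.
z = (0.6994 − 0.6120)/0.0273 = 0.0874/0.0273 = 3.20.
p-value = P(Z < 3.200) ≈ 0.9993; since p > α = 0.05, fail to reject H₀.

z = 3.20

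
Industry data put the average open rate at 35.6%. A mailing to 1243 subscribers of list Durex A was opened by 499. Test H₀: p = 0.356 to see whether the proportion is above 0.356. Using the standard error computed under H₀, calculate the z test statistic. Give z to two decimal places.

z = 3.35

p̂ = 499/1243 ≈ 0.40145.
SE = √(p₀(1−p₀)/n) = √(0.22926/1243) = 0.01358.
z = (0.40145 − 0.356)/0.01358 = 0.04545/0.01358 = 3.35.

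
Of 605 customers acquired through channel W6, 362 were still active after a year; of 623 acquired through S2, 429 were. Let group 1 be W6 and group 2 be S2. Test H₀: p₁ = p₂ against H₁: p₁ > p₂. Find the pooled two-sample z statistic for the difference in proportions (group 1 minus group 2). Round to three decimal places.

z = -3.303

p̂₁ = 362/605 = 0.598347, p̂₂ = 429/623 = 0.688604.
Pooled p̂ = (362+429)/(605+623) = 791/1228 = 0.644137.
SE = √(p̂(1−p̂)(1/n₁+1/n₂)) = √(0.644137·0.355863·0.00325803) = √(0.00074682) = 0.027328.
z = (0.598347 − 0.688604)/0.027328 = -0.090257/0.027328 = -3.303.
p-value = P(Z > -3.303) ≈ 0.9995.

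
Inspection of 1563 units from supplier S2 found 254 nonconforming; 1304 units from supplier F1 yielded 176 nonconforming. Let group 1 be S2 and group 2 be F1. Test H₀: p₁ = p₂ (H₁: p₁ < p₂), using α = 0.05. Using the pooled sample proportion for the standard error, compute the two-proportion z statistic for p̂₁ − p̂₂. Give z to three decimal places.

p̂₁ = 254/1563 = 0.162508, p̂₂ = 176/1304 = 0.134969.
Pooled p̂ = (254+176)/(1563+1304) = 430/2867 = 0.149983.
SE = √(p̂(1−p̂)(1/n₁+1/n₂)) = √(0.149983·0.850017·0.00140667) = √(0.000179333) = 0.013392.
z = (0.162508 − 0.134969)/0.013392 = 0.027539/0.013392 = 2.056.
p-value = P(Z < 2.056) ≈ 0.9801; since p > α = 0.05, fail to reject H₀.

z = 2.056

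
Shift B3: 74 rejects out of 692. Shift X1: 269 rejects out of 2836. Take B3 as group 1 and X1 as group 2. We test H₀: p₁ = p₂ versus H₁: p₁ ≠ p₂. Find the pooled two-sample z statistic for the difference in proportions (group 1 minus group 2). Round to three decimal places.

p̂₁ = 74/692 ≈ 0.106936, p̂₂ = 269/2836 ≈ 0.094852.
Pooled p̂ = (74+269)/(692+2836) = 343/3528 = 0.097222.
SE = √(p̂(1−p̂)(1/n₁+1/n₂)) = √(0.097222·0.902778·0.0017977) = √(0.000157784) = 0.012561.
z = (0.106936 − 0.094852)/0.012561 = 0.012084/0.012561 = 0.962.

z = 0.962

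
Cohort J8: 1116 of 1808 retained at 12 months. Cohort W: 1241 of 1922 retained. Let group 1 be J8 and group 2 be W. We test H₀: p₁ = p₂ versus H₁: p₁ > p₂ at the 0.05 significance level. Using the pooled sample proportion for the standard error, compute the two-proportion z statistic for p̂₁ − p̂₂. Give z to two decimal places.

z = -1.80

p̂₁ = 1116/1808 = 0.6173, p̂₂ = 1241/1922 = 0.6457.
Pooled p̂ = (1116+1241)/(1808+1922) = 2357/3730 = 0.6319.
SE = √(0.232601 × 0.00107339) = 0.0158.
z = (0.6173 − 0.6457)/0.0158 = -0.0284/0.0158 = -1.80.
p-value = P(Z > -1.799) ≈ 0.9640, so at α = 0.05 we fail to reject H₀.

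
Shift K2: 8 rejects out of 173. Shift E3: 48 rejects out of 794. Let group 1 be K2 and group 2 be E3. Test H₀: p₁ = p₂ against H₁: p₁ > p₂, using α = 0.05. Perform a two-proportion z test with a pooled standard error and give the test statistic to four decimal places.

p̂₁ = 8/173 ≈ 0.046243, p̂₂ = 48/794 ≈ 0.060453.
Pooled p̂ = (8+48)/(173+794) = 56/967 = 0.057911.
SE = √(p̂(1−p̂)(1/n₁+1/n₂)) = √(0.057911·0.942089·0.00703979) = √(0.000384073) = 0.019598.
z = (0.046243 − 0.060453)/0.019598 = -0.014210/0.019598 = -0.7251.
p-value = P(Z > -0.725) ≈ 0.7658; since p > α = 0.05, fail to reject H₀.

z = -0.7251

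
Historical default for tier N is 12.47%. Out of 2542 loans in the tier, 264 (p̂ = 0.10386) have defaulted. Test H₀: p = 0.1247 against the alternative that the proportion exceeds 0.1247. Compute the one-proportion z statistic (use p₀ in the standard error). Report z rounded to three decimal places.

p̂ = 264/2542 = 0.103855.
Standard error under H₀: √(0.1247×0.8753/2542) = 0.006553.
z = (0.103855 − 0.1247)/0.006553 = -0.020845/0.006553 = -3.181.

z = -3.181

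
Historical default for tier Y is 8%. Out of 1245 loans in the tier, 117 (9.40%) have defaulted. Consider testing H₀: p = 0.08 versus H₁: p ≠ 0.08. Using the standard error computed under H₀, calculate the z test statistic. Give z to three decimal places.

p̂ = 117/1245 = 0.09398.
Under H₀, SE = √(0.08·0.92/1245) = √(5.91165e-05) = 0.00769.
z = (0.09398 − 0.08)/0.00769 = 0.01398/0.00769 = 1.818.
Two-sided p-value ≈ 2·Φ(−1.818) = 0.0691.

z = 1.818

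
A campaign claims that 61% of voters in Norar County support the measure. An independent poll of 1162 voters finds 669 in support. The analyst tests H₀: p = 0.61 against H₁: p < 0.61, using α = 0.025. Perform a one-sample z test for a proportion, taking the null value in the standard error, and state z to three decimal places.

p̂ = 669/1162 ≈ 0.57573.
Standard error under H₀: √(0.61×0.39/1162) = 0.01431.
z = (0.57573 − 0.61)/0.01431 = -0.03427/0.01431 = -2.395.
p-value = P(Z < -2.395) ≈ 0.0083; since p < α = 0.025, reject H₀.

z = -2.395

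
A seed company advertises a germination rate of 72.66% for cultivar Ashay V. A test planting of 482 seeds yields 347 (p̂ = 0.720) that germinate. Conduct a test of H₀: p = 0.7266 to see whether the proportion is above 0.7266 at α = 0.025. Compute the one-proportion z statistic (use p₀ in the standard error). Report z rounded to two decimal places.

p̂ = 347/482 ≈ 0.7199.
SE = √(p₀(1−p₀)/n) = √(0.19865/482) = 0.0203.
z = (0.7199 − 0.7266)/0.0203 = -0.0067/0.0203 = -0.33.
p-value = P(Z > -0.329) ≈ 0.6290; since p > α = 0.025, fail to reject H₀.

z = -0.33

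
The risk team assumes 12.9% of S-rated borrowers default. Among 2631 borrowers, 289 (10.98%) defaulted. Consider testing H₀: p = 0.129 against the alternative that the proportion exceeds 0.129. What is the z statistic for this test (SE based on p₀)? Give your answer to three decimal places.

z = -2.931

p̂ = 289/2631 ≈ 0.109844.
Standard error under H₀: √(0.129×0.871/2631) = 0.006535.
z = (0.109844 − 0.129)/0.006535 = -0.019156/0.006535 = -2.931.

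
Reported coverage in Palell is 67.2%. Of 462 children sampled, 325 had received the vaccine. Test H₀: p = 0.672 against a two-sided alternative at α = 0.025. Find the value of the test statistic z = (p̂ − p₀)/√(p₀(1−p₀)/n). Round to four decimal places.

p̂ = 325/462 = 0.703463.
SE = √(p₀(1−p₀)/n) = √(0.22042/462) = 0.021842.
z = (0.703463 − 0.672)/0.021842 = 0.031463/0.021842 = 1.4405.
p-value = 2·P(Z > 1.440) ≈ 0.1497; since p > α = 0.025, fail to reject H₀.

z = 1.4405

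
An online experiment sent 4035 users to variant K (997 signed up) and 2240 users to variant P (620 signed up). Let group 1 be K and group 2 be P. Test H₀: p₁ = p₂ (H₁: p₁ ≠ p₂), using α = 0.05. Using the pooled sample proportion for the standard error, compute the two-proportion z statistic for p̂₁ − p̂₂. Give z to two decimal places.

z = -2.58

p̂₁ = 997/4035 ≈ 0.2471, p̂₂ = 620/2240 ≈ 0.2768.
Pooled p̂ = (997+620)/(4035+2240) = 1617/6275 = 0.2577.
SE = √(0.191285 × 0.00069426) = 0.0115.
z = (0.2471 − 0.2768)/0.0115 = -0.0297/0.0115 = -2.58.
p-value = 2·P(Z > 2.577) ≈ 0.0100. With α = 0.05, reject H₀.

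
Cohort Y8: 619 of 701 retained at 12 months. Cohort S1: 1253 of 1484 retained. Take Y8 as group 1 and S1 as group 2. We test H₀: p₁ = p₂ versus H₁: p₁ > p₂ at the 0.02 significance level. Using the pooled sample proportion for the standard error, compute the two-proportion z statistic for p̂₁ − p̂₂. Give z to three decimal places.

p̂₁ = 619/701 = 0.883024, p̂₂ = 1253/1484 = 0.844340.
Pooled p̂ = (619+1253)/(701+1484) = 1872/2185 = 0.856751.
SE = √(p̂(1−p̂)(1/n₁+1/n₂)) = √(0.856751·0.143249·0.00210039) = √(0.000257779) = 0.016055.
z = (0.883024 − 0.844340)/0.016055 = 0.038684/0.016055 = 2.409.
p-value = P(Z > 2.409) ≈ 0.0080. With α = 0.02, reject H₀.

z = 2.409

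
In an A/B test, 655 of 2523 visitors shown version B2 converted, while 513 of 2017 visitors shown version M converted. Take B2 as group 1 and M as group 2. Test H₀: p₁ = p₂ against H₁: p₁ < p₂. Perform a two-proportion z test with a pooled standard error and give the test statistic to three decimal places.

z = 0.404

p̂₁ = 655/2523 = 0.25961, p̂₂ = 513/2017 = 0.25434.
Pooled p̂ = (655+513)/(2523+2017) = 1168/4540 = 0.25727.
SE = √(0.191082 × 0.000892139) = 0.01306.
z = (0.25961 − 0.25434)/0.01306 = 0.00527/0.01306 = 0.404.
p-value = P(Z < 0.404) ≈ 0.6569.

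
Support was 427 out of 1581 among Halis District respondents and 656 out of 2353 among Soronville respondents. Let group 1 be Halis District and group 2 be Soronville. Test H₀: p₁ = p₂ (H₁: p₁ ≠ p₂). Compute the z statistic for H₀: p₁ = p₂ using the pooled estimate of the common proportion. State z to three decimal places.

p̂₁ = 427/1581 ≈ 0.270082, p̂₂ = 656/2353 ≈ 0.278793.
Pooled p̂ = (427+656)/(1581+2353) = 1083/3934 = 0.275292.
SE = √(0.199506 × 0.0010575) = 0.014525.
z = (0.270082 − 0.278793)/0.014525 = -0.008711/0.014525 = -0.600.
p-value = 2·P(Z > 0.600) ≈ 0.5487.

z = -0.600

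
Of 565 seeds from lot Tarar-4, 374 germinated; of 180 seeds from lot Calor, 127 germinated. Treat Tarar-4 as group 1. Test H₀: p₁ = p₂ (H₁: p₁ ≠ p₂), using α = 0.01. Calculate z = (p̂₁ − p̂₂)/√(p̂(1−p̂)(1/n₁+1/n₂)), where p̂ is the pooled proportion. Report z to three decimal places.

z = -1.086

p̂₁ = 374/565 ≈ 0.66195, p̂₂ = 127/180 ≈ 0.70556.
Pooled p̂ = (374+127)/(565+180) = 501/745 = 0.67248.
SE = √(0.22025 × 0.00732547) = 0.04017.
z = (0.66195 − 0.70556)/0.04017 = -0.04361/0.04017 = -1.086.
p-value = 2·P(Z > 1.086) ≈ 0.2776; since p > α = 0.01, fail to reject H₀.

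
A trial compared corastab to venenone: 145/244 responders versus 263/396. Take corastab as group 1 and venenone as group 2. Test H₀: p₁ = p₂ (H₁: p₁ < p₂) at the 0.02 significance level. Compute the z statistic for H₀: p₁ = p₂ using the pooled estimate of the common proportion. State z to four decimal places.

p̂₁ = 145/244 = 0.594262, p̂₂ = 263/396 = 0.664141.
Pooled p̂ = (145+263)/(244+396) = 408/640 = 0.637500.
SE = √(0.231094 × 0.00662361) = 0.039124.
z = (0.594262 − 0.664141)/0.039124 = -0.069879/0.039124 = -1.7861.
p-value = P(Z < -1.786) ≈ 0.0370. With α = 0.02, fail to reject H₀.

z = -1.7861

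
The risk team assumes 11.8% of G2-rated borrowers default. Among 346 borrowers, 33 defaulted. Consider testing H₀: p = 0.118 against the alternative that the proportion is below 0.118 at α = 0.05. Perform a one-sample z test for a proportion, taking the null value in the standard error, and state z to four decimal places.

z = -1.3045

p̂ = 33/346 = 0.0953757.
SE = √(p₀(1−p₀)/n) = √(0.10408/346) = 0.0173435.
z = (0.0953757 − 0.118)/0.0173435 = -0.0226243/0.0173435 = -1.3045.
p-value = P(Z < -1.304) ≈ 0.0960, so at α = 0.05 we fail to reject H₀.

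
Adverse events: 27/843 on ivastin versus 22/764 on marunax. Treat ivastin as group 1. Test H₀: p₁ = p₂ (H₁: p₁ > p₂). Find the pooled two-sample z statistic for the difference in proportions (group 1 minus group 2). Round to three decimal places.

p̂₁ = 27/843 ≈ 0.03203, p̂₂ = 22/764 ≈ 0.02880.
Pooled p̂ = (27+22)/(843+764) = 49/1607 = 0.03049.
SE = √(0.0295619 × 0.00249514) = 0.00859.
z = (0.03203 − 0.02880)/0.00859 = 0.00323/0.00859 = 0.376.
p-value = P(Z > 0.376) ≈ 0.3533.

z = 0.376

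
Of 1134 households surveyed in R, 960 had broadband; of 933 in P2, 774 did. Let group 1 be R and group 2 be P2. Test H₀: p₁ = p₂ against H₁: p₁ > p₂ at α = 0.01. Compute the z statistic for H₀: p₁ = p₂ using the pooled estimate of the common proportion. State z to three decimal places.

p̂₁ = 960/1134 ≈ 0.84656, p̂₂ = 774/933 ≈ 0.82958.
Pooled p̂ = (960+774)/(1134+933) = 1734/2067 = 0.83890.
SE = √(p̂(1−p̂)(1/n₁+1/n₂)) = √(0.83890·0.16110·0.00195365) = √(0.000264033) = 0.01625.
z = (0.84656 − 0.82958)/0.01625 = 0.01698/0.01625 = 1.045.
p-value = P(Z > 1.045) ≈ 0.1480. With α = 0.01, fail to reject H₀.

z = 1.045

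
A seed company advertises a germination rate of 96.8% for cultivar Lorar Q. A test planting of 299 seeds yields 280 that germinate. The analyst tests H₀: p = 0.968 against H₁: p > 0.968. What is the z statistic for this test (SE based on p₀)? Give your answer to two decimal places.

z = -3.10

p̂ = 280/299 = 0.93645.
SE = √(p₀(1−p₀)/n) = √(0.030976/299) = 0.01018.
z = (0.93645 − 0.968)/0.01018 = -0.03155/0.01018 = -3.10.
p-value = P(Z > -3.099) ≈ 0.9990.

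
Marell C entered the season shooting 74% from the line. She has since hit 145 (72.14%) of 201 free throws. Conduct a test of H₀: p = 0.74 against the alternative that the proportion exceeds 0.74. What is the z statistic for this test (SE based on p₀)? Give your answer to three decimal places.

p̂ = 145/201 ≈ 0.72139.
Standard error under H₀: √(0.74×0.26/201) = 0.03094.
z = (0.72139 − 0.74)/0.03094 = -0.01861/0.03094 = -0.601.

z = -0.601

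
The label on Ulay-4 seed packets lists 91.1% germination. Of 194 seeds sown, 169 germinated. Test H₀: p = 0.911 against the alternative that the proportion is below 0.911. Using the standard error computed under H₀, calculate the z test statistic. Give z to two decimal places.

z = -1.95

p̂ = 169/194 = 0.87113.
Standard error under H₀: √(0.911×0.089/194) = 0.02044.
z = (0.87113 − 0.911)/0.02044 = -0.03987/0.02044 = -1.95.
p-value = P(Z < -1.950) ≈ 0.0256.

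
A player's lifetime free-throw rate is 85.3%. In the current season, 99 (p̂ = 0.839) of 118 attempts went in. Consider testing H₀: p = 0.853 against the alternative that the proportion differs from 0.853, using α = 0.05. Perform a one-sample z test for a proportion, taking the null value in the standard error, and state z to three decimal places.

p̂ = 99/118 ≈ 0.83898.
Standard error under H₀: √(0.853×0.147/118) = 0.03260.
z = (0.83898 − 0.853)/0.03260 = -0.01402/0.03260 = -0.430.
Two-sided p-value ≈ 2·Φ(−0.430) = 0.6672; since p > α = 0.05, fail to reject H₀.

z = -0.430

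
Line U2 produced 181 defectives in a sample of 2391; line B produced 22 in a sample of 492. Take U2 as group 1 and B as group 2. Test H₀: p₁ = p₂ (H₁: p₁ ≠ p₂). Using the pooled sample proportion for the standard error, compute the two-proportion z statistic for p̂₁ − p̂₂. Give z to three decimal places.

p̂₁ = 181/2391 ≈ 0.0757005, p̂₂ = 22/492 ≈ 0.0447154.
Pooled p̂ = (181+22)/(2391+492) = 203/2883 = 0.0704128.
SE = √(p̂(1−p̂)(1/n₁+1/n₂)) = √(0.0704128·0.9295872·0.00245076) = √(0.000160414) = 0.0126655.
z = (0.0757005 − 0.0447154)/0.0126655 = 0.0309851/0.0126655 = 2.446.

z = 2.446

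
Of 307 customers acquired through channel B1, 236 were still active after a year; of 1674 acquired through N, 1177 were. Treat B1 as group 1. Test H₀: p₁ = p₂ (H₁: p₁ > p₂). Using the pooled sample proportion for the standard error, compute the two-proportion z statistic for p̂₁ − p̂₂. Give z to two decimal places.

p̂₁ = 236/307 ≈ 0.76873, p̂₂ = 1177/1674 ≈ 0.70311.
Pooled p̂ = (236+1177)/(307+1674) = 1413/1981 = 0.71328.
SE = √(p̂(1−p̂)(1/n₁+1/n₂)) = √(0.71328·0.28672·0.0038547) = √(0.000788338) = 0.02808.
z = (0.76873 − 0.70311)/0.02808 = 0.06562/0.02808 = 2.34.
p-value = P(Z > 2.337) ≈ 0.0097.

z = 2.34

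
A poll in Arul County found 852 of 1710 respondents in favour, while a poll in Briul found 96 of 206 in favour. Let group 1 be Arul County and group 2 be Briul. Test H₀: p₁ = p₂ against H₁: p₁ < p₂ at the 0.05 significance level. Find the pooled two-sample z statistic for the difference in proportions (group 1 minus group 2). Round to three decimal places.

z = 0.874

p̂₁ = 852/1710 = 0.49825, p̂₂ = 96/206 = 0.46602.
Pooled p̂ = (852+96)/(1710+206) = 948/1916 = 0.49478.
SE = √(0.249973 × 0.00543916) = 0.03687.
z = (0.49825 − 0.46602)/0.03687 = 0.03223/0.03687 = 0.874.
p-value = P(Z < 0.874) ≈ 0.8089. With α = 0.05, fail to reject H₀.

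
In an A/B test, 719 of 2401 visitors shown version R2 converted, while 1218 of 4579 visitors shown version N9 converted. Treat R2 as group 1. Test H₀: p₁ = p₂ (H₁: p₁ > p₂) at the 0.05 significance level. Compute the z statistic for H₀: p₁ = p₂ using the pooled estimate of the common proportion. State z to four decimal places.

z = 2.9658

p̂₁ = 719/2401 = 0.2994586, p̂₂ = 1218/4579 = 0.2659969.
Pooled p̂ = (719+1218)/(2401+4579) = 1937/6980 = 0.2775072.
SE = √(0.200497 × 0.000634881) = 0.0112824.
z = (0.2994586 − 0.2659969)/0.0112824 = 0.0334617/0.0112824 = 2.9658.
p-value = P(Z > 2.966) ≈ 0.0015. With α = 0.05, reject H₀.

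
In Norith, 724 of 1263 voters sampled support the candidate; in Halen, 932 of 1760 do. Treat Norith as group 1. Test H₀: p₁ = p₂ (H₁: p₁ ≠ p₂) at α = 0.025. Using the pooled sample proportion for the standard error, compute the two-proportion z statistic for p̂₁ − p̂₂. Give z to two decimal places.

p̂₁ = 724/1263 ≈ 0.5732, p̂₂ = 932/1760 ≈ 0.5295.
Pooled p̂ = (724+932)/(1263+1760) = 1656/3023 = 0.5478.
SE = √(p̂(1−p̂)(1/n₁+1/n₂)) = √(0.5478·0.4522·0.00135995) = √(0.00033688) = 0.0184.
z = (0.5732 − 0.5295)/0.0184 = 0.0437/0.0184 = 2.38.
p-value = 2·P(Z > 2.381) ≈ 0.0173. With α = 0.025, reject H₀.

z = 2.38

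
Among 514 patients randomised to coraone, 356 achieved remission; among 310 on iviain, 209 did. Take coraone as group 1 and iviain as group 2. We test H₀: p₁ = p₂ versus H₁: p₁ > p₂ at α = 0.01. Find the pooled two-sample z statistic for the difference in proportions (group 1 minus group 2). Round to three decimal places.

z = 0.552

p̂₁ = 356/514 = 0.69261, p̂₂ = 209/310 = 0.67419.
Pooled p̂ = (356+209)/(514+310) = 565/824 = 0.68568.
SE = √(0.215523 × 0.00517133) = 0.03338.
z = (0.69261 − 0.67419)/0.03338 = 0.01842/0.03338 = 0.552.
p-value = P(Z > 0.552) ≈ 0.2906; since p > α = 0.01, fail to reject H₀.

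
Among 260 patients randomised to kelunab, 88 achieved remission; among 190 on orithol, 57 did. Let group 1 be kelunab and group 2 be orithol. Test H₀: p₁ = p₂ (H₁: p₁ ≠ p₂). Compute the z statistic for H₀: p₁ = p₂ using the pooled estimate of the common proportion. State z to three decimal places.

p̂₁ = 88/260 = 0.33846, p̂₂ = 57/190 = 0.30000.
Pooled p̂ = (88+57)/(260+190) = 145/450 = 0.32222.
SE = √(0.218395 × 0.00910931) = 0.04460.
z = (0.33846 − 0.30000)/0.04460 = 0.03846/0.04460 = 0.862.

z = 0.862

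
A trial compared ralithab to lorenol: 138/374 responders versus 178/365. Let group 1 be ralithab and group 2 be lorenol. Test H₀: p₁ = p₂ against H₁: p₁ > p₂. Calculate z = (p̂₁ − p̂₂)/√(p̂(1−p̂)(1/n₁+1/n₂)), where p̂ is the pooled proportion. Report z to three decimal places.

p̂₁ = 138/374 = 0.36898, p̂₂ = 178/365 = 0.48767.
Pooled p̂ = (138+178)/(374+365) = 316/739 = 0.42760.
SE = √(p̂(1−p̂)(1/n₁+1/n₂)) = √(0.42760·0.57240·0.00541352) = √(0.00132501) = 0.03640.
z = (0.36898 − 0.48767)/0.03640 = -0.11869/0.03640 = -3.261.

z = -3.261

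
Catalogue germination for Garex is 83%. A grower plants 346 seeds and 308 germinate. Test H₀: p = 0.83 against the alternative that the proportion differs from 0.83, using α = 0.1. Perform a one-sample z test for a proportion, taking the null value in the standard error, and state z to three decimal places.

p̂ = 308/346 = 0.89017.
Standard error under H₀: √(0.83×0.17/346) = 0.02019.
z = (0.89017 − 0.83)/0.02019 = 0.06017/0.02019 = 2.980.
Two-sided p-value ≈ 2·Φ(−2.980) = 0.0029; since p < α = 0.1, reject H₀.

z = 2.980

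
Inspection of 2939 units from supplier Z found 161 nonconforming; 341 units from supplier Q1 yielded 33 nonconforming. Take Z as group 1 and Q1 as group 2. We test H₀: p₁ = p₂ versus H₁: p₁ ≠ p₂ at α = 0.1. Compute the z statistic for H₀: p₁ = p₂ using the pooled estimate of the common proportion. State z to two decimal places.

z = -3.11

p̂₁ = 161/2939 = 0.0548, p̂₂ = 33/341 = 0.0968.
Pooled p̂ = (161+33)/(2939+341) = 194/3280 = 0.0591.
SE = √(0.0556481 × 0.0032728) = 0.0135.
z = (0.0548 − 0.0968)/0.0135 = -0.0420/0.0135 = -3.11.
Two-sided p-value ≈ 2·Φ(−3.112) = 0.0019. With α = 0.1, reject H₀.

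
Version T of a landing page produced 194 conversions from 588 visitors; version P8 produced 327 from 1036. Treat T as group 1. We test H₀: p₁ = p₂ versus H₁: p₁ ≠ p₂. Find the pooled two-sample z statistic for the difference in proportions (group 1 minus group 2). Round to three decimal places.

p̂₁ = 194/588 ≈ 0.32993, p̂₂ = 327/1036 ≈ 0.31564.
Pooled p̂ = (194+327)/(588+1036) = 521/1624 = 0.32081.
SE = √(0.217892 × 0.00266593) = 0.02410.
z = (0.32993 − 0.31564)/0.02410 = 0.01429/0.02410 = 0.593.
p-value = 2·P(Z > 0.593) ≈ 0.5531.

z = 0.593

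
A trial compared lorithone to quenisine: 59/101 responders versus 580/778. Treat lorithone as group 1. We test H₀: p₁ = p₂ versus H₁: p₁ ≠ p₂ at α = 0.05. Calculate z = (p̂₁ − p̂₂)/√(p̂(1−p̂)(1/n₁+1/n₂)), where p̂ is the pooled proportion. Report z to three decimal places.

p̂₁ = 59/101 ≈ 0.58416, p̂₂ = 580/778 ≈ 0.74550.
Pooled p̂ = (59+580)/(101+778) = 639/879 = 0.72696.
SE = √(0.198488 × 0.0111863) = 0.04712.
z = (0.58416 − 0.74550)/0.04712 = -0.16134/0.04712 = -3.424.
p-value = 2·P(Z > 3.424) ≈ 0.0006, so at α = 0.05 we reject H₀.

z = -3.424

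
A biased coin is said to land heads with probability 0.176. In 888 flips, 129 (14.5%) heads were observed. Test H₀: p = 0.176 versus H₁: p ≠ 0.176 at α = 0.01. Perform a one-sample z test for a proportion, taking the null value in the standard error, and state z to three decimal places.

z = -2.405

p̂ = 129/888 ≈ 0.14527.
Standard error under H₀: √(0.176×0.824/888) = 0.01278.
z = (0.14527 − 0.176)/0.01278 = -0.03073/0.01278 = -2.405.
p-value = 2·P(Z > 2.405) ≈ 0.0162. With α = 0.01, fail to reject H₀.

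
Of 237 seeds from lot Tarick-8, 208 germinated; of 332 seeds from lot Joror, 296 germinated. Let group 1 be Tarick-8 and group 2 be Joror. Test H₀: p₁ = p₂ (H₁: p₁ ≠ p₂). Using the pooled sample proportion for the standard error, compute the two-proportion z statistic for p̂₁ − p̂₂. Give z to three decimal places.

p̂₁ = 208/237 ≈ 0.87764, p̂₂ = 296/332 ≈ 0.89157.
Pooled p̂ = (208+296)/(237+332) = 504/569 = 0.88576.
SE = √(0.101186 × 0.00723146) = 0.02705.
z = (0.87764 − 0.89157)/0.02705 = -0.01393/0.02705 = -0.515.
Two-sided p-value ≈ 2·Φ(−0.515) = 0.6066.

z = -0.515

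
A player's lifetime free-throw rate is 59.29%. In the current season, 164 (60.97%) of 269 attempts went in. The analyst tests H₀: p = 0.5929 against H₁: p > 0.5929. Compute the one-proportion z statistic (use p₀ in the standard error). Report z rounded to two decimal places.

p̂ = 164/269 = 0.6097.
SE = √(p₀(1−p₀)/n) = √(0.24137/269) = 0.0300.
z = (0.6097 − 0.5929)/0.0300 = 0.0168/0.0300 = 0.56.
p-value = P(Z > 0.560) ≈ 0.2878.

z = 0.56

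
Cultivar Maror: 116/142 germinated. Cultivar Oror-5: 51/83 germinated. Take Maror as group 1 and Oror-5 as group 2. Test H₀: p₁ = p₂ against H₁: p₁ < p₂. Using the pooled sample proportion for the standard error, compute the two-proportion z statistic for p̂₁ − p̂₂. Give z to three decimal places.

z = 3.350

p̂₁ = 116/142 = 0.816901, p̂₂ = 51/83 = 0.614458.
Pooled p̂ = (116+51)/(142+83) = 167/225 = 0.742222.
SE = √(0.191328 × 0.0190904) = 0.060436.
z = (0.816901 − 0.614458)/0.060436 = 0.202443/0.060436 = 3.350.
p-value = P(Z < 3.350) ≈ 0.9996.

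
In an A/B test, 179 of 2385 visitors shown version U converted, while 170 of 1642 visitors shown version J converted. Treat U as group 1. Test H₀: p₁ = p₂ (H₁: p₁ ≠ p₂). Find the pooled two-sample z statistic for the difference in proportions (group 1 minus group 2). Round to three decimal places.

p̂₁ = 179/2385 = 0.07505, p̂₂ = 170/1642 = 0.10353.
Pooled p̂ = (179+170)/(2385+1642) = 349/4027 = 0.08667.
SE = √(p̂(1−p̂)(1/n₁+1/n₂)) = √(0.08667·0.91333·0.0010283) = √(8.13943e-05) = 0.00902.
z = (0.07505 − 0.10353)/0.00902 = -0.02848/0.00902 = -3.157.

z = -3.157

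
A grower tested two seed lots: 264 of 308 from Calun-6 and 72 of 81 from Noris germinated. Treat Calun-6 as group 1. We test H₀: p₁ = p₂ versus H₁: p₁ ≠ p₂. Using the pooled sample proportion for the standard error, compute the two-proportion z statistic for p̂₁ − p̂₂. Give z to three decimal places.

p̂₁ = 264/308 = 0.85714, p̂₂ = 72/81 = 0.88889.
Pooled p̂ = (264+72)/(308+81) = 336/389 = 0.86375.
SE = √(0.117684 × 0.0155924) = 0.04284.
z = (0.85714 − 0.88889)/0.04284 = -0.03175/0.04284 = -0.741.
p-value = 2·P(Z > 0.741) ≈ 0.4586.

z = -0.741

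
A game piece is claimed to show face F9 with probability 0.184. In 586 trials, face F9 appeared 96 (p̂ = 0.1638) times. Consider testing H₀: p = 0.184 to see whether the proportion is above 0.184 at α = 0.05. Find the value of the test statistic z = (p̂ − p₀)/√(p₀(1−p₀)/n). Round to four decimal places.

p̂ = 96/586 = 0.1638225.
Standard error under H₀: √(0.184×0.816/586) = 0.0160068.
z = (0.1638225 − 0.184)/0.0160068 = -0.0201775/0.0160068 = -1.2606.
p-value = P(Z > -1.261) ≈ 0.8963. With α = 0.05, fail to reject H₀.

z = -1.2606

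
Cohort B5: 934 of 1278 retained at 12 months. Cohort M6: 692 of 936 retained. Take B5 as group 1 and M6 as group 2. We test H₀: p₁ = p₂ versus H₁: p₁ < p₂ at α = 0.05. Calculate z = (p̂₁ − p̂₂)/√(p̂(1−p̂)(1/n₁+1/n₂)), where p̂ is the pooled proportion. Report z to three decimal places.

z = -0.447

p̂₁ = 934/1278 = 0.73083, p̂₂ = 692/936 = 0.73932.
Pooled p̂ = (934+692)/(1278+936) = 1626/2214 = 0.73442.
SE = √(0.195049 × 0.00185085) = 0.01900.
z = (0.73083 − 0.73932)/0.01900 = -0.00849/0.01900 = -0.447.
p-value = P(Z < -0.447) ≈ 0.3276; since p > α = 0.05, fail to reject H₀.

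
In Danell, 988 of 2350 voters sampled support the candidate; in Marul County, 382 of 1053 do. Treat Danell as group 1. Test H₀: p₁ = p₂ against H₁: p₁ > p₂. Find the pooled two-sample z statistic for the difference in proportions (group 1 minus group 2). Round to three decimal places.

z = 3.170

p̂₁ = 988/2350 ≈ 0.42043, p̂₂ = 382/1053 ≈ 0.36277.
Pooled p̂ = (988+382)/(2350+1053) = 1370/3403 = 0.40259.
SE = √(0.240511 × 0.0013752) = 0.01819.
z = (0.42043 − 0.36277)/0.01819 = 0.05766/0.01819 = 3.170.
p-value = P(Z > 3.170) ≈ 0.0008.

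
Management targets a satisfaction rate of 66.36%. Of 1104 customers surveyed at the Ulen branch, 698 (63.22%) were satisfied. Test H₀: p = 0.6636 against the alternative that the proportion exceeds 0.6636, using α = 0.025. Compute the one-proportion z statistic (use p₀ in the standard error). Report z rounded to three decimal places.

z = -2.205

p̂ = 698/1104 ≈ 0.63225.
Standard error under H₀: √(0.6636×0.3364/1104) = 0.01422.
z = (0.63225 − 0.6636)/0.01422 = -0.03135/0.01422 = -2.205.
p-value = P(Z > -2.205) ≈ 0.9863; since p > α = 0.025, fail to reject H₀.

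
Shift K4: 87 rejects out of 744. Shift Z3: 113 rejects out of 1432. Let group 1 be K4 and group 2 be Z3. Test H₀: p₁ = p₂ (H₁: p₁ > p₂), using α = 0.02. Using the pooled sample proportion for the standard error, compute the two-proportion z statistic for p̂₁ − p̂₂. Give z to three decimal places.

z = 2.912

p̂₁ = 87/744 ≈ 0.11694, p̂₂ = 113/1432 ≈ 0.07891.
Pooled p̂ = (87+113)/(744+1432) = 200/2176 = 0.09191.
SE = √(p̂(1−p̂)(1/n₁+1/n₂)) = √(0.09191·0.90809·0.00204241) = √(0.000170468) = 0.01306.
z = (0.11694 − 0.07891)/0.01306 = 0.03803/0.01306 = 2.912.
p-value = P(Z > 2.912) ≈ 0.0018; since p < α = 0.02, reject H₀.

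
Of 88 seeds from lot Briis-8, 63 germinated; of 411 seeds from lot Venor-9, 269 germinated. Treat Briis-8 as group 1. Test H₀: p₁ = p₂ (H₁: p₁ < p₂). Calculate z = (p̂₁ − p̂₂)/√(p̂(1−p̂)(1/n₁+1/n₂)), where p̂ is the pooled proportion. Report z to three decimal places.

z = 1.108

p̂₁ = 63/88 = 0.71591, p̂₂ = 269/411 = 0.65450.
Pooled p̂ = (63+269)/(88+411) = 332/499 = 0.66533.
SE = √(p̂(1−p̂)(1/n₁+1/n₂)) = √(0.66533·0.33467·0.0137967) = √(0.00307206) = 0.05543.
z = (0.71591 − 0.65450)/0.05543 = 0.06141/0.05543 = 1.108.
p-value = P(Z < 1.108) ≈ 0.8661.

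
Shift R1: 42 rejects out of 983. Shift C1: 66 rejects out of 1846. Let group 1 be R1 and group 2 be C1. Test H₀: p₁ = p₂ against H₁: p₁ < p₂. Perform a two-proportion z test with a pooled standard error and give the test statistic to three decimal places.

p̂₁ = 42/983 = 0.04273, p̂₂ = 66/1846 = 0.03575.
Pooled p̂ = (42+66)/(983+1846) = 108/2829 = 0.03818.
SE = √(0.0367186 × 0.00155901) = 0.00757.
z = (0.04273 − 0.03575)/0.00757 = 0.00698/0.00757 = 0.922.
p-value = P(Z < 0.922) ≈ 0.8216.

z = 0.922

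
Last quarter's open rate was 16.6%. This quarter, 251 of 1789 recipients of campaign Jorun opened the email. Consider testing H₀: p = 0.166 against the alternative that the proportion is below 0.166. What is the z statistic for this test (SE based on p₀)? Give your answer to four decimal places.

z = -2.9213

p̂ = 251/1789 = 0.1403018.
Standard error under H₀: √(0.166×0.834/1789) = 0.0087969.
z = (0.1403018 − 0.166)/0.0087969 = -0.0256982/0.0087969 = -2.9213.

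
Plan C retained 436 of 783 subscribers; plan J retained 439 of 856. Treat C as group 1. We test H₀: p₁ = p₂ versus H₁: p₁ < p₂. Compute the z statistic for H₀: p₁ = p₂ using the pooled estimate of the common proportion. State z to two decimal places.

z = 1.78

p̂₁ = 436/783 = 0.5568, p̂₂ = 439/856 = 0.5129.
Pooled p̂ = (436+439)/(783+856) = 875/1639 = 0.5339.
SE = √(0.248853 × 0.00244536) = 0.0247.
z = (0.5568 − 0.5129)/0.0247 = 0.0439/0.0247 = 1.78.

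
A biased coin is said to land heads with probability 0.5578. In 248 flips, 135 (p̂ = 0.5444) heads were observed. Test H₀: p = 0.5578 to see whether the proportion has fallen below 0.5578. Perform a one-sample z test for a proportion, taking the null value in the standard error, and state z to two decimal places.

p̂ = 135/248 ≈ 0.5444.
Under H₀, SE = √(0.5578·0.4422/248) = √(0.000994593) = 0.0315.
z = (0.5444 − 0.5578)/0.0315 = -0.0134/0.0315 = -0.43.
p-value = P(Z < -0.426) ≈ 0.3349.

z = -0.43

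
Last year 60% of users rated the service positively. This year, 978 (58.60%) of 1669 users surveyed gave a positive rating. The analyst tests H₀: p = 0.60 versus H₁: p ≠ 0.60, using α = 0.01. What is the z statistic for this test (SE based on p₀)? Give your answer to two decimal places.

z = -1.17

p̂ = 978/1669 ≈ 0.5860.
SE = √(p₀(1−p₀)/n) = √(0.24/1669) = 0.0120.
z = (0.5860 − 0.6)/0.0120 = -0.0140/0.0120 = -1.17.
p-value = 2·P(Z > 1.169) ≈ 0.2423. With α = 0.01, fail to reject H₀.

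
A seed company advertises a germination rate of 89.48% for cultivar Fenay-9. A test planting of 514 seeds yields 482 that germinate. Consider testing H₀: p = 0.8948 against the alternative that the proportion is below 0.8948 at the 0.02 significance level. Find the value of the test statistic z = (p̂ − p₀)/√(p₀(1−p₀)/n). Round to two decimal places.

z = 3.17

p̂ = 482/514 = 0.93774.
Under H₀, SE = √(0.8948·0.1052/514) = √(0.000183138) = 0.01353.
z = (0.93774 − 0.8948)/0.01353 = 0.04294/0.01353 = 3.17.
p-value = P(Z < 3.173) ≈ 0.9992, so at α = 0.02 we fail to reject H₀.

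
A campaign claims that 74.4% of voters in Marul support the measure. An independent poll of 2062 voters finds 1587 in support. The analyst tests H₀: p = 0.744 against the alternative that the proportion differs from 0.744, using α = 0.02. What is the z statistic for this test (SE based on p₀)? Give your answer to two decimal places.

p̂ = 1587/2062 = 0.7696.
SE = √(p₀(1−p₀)/n) = √(0.19046/2062) = 0.0096.
z = (0.7696 − 0.744)/0.0096 = 0.0256/0.0096 = 2.67.
Two-sided p-value ≈ 2·Φ(−2.668) = 0.0076, so at α = 0.02 we reject H₀.

z = 2.67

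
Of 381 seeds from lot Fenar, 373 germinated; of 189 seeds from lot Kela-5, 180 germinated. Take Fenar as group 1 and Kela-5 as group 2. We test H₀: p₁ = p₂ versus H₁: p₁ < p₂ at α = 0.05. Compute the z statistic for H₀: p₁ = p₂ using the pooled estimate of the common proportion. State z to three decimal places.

p̂₁ = 373/381 ≈ 0.97900, p̂₂ = 180/189 ≈ 0.95238.
Pooled p̂ = (373+180)/(381+189) = 553/570 = 0.97018.
SE = √(0.0289351 × 0.00791568) = 0.01513.
z = (0.97900 − 0.95238)/0.01513 = 0.02662/0.01513 = 1.759.
p-value = P(Z < 1.759) ≈ 0.9607. With α = 0.05, fail to reject H₀.

z = 1.759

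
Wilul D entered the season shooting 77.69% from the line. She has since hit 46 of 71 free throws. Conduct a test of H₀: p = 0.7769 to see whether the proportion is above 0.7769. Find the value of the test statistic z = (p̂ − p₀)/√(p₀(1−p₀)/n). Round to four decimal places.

z = -2.6111

p̂ = 46/71 = 0.647887.
Under H₀, SE = √(0.7769·0.2231/71) = √(0.00244122) = 0.049409.
z = (0.647887 − 0.7769)/0.049409 = -0.129013/0.049409 = -2.6111.
p-value = P(Z > -2.611) ≈ 0.9955.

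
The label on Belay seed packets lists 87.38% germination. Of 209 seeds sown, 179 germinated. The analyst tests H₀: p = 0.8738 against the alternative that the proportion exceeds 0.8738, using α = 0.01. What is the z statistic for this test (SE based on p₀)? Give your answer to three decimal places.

p̂ = 179/209 ≈ 0.85646.
Standard error under H₀: √(0.8738×0.1262/209) = 0.02297.
z = (0.85646 − 0.8738)/0.02297 = -0.01734/0.02297 = -0.755.
p-value = P(Z > -0.755) ≈ 0.7749, so at α = 0.01 we fail to reject H₀.

z = -0.755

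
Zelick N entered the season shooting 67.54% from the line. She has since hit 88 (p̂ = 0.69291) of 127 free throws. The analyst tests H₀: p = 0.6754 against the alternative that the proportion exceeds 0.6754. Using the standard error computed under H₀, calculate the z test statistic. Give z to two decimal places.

p̂ = 88/127 ≈ 0.6929.
Under H₀, SE = √(0.6754·0.3246/127) = √(0.00172626) = 0.0415.
z = (0.6929 − 0.6754)/0.0415 = 0.0175/0.0415 = 0.42.

z = 0.42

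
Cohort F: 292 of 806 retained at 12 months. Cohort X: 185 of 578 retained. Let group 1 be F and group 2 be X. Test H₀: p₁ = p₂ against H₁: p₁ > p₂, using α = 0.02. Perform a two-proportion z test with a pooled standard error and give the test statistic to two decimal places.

z = 1.63

p̂₁ = 292/806 = 0.3623, p̂₂ = 185/578 = 0.3201.
Pooled p̂ = (292+185)/(806+578) = 477/1384 = 0.3447.
SE = √(p̂(1−p̂)(1/n₁+1/n₂)) = √(0.3447·0.6553·0.0029708) = √(0.000671006) = 0.0259.
z = (0.3623 − 0.3201)/0.0259 = 0.0422/0.0259 = 1.63.
p-value = P(Z > 1.630) ≈ 0.0516, so at α = 0.02 we fail to reject H₀.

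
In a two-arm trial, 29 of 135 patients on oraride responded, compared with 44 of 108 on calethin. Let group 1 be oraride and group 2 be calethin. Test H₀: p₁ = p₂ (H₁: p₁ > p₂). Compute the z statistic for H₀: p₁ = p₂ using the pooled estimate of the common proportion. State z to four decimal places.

p̂₁ = 29/135 = 0.214815, p̂₂ = 44/108 = 0.407407.
Pooled p̂ = (29+44)/(135+108) = 73/243 = 0.300412.
SE = √(p̂(1−p̂)(1/n₁+1/n₂)) = √(0.300412·0.699588·0.0166667) = √(0.00350274) = 0.059184.
z = (0.214815 − 0.407407)/0.059184 = -0.192592/0.059184 = -3.2541.

z = -3.2541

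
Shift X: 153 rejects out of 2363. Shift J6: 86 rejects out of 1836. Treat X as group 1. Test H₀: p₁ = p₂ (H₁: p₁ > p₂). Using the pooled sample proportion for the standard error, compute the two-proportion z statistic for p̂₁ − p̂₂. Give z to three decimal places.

z = 2.484

p̂₁ = 153/2363 = 0.06475, p̂₂ = 86/1836 = 0.04684.
Pooled p̂ = (153+86)/(2363+1836) = 239/4199 = 0.05692.
SE = √(0.0536786 × 0.000967853) = 0.00721.
z = (0.06475 − 0.04684)/0.00721 = 0.01791/0.00721 = 2.484.
p-value = P(Z > 2.484) ≈ 0.0065.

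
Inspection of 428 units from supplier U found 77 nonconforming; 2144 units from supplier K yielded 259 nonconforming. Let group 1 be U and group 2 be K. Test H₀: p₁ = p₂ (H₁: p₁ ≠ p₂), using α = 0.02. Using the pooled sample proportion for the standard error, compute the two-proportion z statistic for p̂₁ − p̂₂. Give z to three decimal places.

p̂₁ = 77/428 = 0.17991, p̂₂ = 259/2144 = 0.12080.
Pooled p̂ = (77+259)/(428+2144) = 336/2572 = 0.13064.
SE = √(0.113571 × 0.00280287) = 0.01784.
z = (0.17991 − 0.12080)/0.01784 = 0.05911/0.01784 = 3.313.
p-value = 2·P(Z > 3.313) ≈ 0.0009. With α = 0.02, reject H₀.

z = 3.313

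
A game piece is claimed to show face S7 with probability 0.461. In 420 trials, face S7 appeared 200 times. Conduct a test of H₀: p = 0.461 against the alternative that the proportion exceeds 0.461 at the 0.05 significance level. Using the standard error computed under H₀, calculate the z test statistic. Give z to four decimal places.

z = 0.6245

p̂ = 200/420 ≈ 0.476190.
Standard error under H₀: √(0.461×0.539/420) = 0.024323.
z = (0.476190 − 0.461)/0.024323 = 0.015190/0.024323 = 0.6245.
p-value = P(Z > 0.625) ≈ 0.2661, so at α = 0.05 we fail to reject H₀.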